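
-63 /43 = -1.47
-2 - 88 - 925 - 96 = -1111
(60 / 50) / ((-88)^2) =3 / 19360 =0.00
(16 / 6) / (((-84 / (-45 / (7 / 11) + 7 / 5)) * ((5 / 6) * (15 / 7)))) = 9704 / 7875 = 1.23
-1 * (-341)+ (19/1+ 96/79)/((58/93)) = 1710983/4582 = 373.41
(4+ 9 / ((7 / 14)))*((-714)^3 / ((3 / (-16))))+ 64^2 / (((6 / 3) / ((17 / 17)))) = 42708671744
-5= -5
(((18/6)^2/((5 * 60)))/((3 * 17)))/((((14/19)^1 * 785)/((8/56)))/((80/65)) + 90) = 38/218333125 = 0.00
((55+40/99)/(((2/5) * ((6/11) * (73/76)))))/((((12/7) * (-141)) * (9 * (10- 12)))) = 3647525/60028776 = 0.06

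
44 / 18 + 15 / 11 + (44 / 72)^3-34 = -1922231 / 64152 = -29.96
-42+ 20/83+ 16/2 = -2802/83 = -33.76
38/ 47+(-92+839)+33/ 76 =2672723/ 3572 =748.24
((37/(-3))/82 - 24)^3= -209690452621/14886936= -14085.53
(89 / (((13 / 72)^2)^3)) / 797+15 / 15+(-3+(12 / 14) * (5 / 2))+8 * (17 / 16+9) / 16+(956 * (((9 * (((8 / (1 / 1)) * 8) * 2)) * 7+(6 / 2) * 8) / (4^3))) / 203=95545513549819351 / 24989896157408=3823.37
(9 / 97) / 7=0.01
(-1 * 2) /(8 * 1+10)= -1 /9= -0.11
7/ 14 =1/ 2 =0.50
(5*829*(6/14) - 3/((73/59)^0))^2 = 154107396/49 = 3145048.90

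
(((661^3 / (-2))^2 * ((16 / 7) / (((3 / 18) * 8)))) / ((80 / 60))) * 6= 2252021441268364947 / 14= 160858674376311781.93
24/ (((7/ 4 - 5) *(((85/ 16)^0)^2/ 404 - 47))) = 0.16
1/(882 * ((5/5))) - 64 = -56447/882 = -64.00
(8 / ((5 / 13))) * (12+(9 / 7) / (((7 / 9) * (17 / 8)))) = 1106976 / 4165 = 265.78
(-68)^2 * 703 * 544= 1768365568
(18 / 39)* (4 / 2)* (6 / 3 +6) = 96 / 13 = 7.38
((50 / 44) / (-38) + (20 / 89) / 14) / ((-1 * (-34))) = -0.00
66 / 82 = 33 / 41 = 0.80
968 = 968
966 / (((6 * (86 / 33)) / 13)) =69069 / 86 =803.13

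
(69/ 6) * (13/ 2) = 299/ 4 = 74.75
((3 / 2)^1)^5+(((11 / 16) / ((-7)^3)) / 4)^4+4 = 2692280510878071089 / 232218265089212416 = 11.59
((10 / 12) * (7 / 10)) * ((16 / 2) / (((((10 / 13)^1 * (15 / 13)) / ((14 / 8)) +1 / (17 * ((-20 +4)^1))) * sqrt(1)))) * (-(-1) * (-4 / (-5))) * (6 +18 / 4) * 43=2711928128 / 810085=3347.71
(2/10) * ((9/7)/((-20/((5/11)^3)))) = -45/37268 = -0.00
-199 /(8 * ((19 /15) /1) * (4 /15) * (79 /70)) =-1567125 /24016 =-65.25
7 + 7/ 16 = 119/ 16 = 7.44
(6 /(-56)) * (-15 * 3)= 135 /28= 4.82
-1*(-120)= 120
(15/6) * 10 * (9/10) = 45/2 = 22.50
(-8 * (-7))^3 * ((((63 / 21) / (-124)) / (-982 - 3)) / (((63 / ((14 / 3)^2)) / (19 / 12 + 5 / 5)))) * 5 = 307328 / 15957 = 19.26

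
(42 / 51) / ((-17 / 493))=-406 / 17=-23.88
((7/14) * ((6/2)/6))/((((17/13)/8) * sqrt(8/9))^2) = 3042/289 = 10.53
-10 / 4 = -5 / 2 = -2.50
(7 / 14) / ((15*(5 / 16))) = 8 / 75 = 0.11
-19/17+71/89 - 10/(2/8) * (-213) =12890276/1513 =8519.68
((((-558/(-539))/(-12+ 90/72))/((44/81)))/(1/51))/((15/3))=-2305098/1274735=-1.81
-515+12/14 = -3599/7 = -514.14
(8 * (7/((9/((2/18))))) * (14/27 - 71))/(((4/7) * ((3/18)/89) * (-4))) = 8298983/729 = 11384.06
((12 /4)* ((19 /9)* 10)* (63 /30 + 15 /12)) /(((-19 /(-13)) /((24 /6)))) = 1742 /3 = 580.67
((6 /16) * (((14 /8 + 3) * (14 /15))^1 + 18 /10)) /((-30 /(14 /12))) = -1309 /14400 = -0.09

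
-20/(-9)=20/9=2.22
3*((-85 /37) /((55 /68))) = -3468 /407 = -8.52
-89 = -89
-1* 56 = -56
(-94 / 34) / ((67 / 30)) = -1410 / 1139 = -1.24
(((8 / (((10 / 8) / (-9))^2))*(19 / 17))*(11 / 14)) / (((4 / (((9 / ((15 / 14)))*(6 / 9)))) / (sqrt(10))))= 1083456*sqrt(10) / 2125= 1612.32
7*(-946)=-6622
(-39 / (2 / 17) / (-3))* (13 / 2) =2873 / 4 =718.25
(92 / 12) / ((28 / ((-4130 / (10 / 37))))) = -50209 / 12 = -4184.08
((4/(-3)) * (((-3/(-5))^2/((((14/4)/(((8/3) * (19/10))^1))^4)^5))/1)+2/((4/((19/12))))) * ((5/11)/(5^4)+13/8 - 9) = 1135166774673905784540407709535324287240447000931/196540570751438528440402278900146484375000000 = 5775.74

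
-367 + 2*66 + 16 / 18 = -2107 / 9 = -234.11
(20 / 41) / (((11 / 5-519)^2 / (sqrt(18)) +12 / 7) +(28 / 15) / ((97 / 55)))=-2247065625 / 6583903731460733372 +18037479933375 * sqrt(2) / 3291951865730366686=0.00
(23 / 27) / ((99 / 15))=115 / 891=0.13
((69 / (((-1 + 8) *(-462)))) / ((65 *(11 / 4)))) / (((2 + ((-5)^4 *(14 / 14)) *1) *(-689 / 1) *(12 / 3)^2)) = 23 / 1331899809240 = 0.00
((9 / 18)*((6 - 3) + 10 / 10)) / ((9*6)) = 1 / 27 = 0.04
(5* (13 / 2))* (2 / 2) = 65 / 2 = 32.50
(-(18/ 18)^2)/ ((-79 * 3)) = 1/ 237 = 0.00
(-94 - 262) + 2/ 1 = -354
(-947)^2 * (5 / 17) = 4484045 / 17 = 263767.35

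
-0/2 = 0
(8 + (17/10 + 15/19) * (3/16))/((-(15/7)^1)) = -180173/45600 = -3.95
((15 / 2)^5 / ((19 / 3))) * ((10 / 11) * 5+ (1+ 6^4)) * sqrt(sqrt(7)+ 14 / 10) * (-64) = -13046366250 * sqrt(35+ 25 * sqrt(7)) / 209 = -627787806.67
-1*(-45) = 45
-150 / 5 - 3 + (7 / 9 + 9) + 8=-137 / 9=-15.22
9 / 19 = 0.47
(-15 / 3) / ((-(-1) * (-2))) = 5 / 2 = 2.50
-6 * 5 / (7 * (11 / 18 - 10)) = 540 / 1183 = 0.46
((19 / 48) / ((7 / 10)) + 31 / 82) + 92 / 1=640195 / 6888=92.94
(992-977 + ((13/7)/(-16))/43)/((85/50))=361135/40936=8.82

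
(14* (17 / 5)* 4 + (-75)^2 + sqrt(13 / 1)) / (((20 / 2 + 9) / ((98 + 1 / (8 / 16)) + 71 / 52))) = 5271* sqrt(13) / 988 + 153264867 / 4940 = 31044.51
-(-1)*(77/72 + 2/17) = 1453/1224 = 1.19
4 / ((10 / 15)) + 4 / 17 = 6.24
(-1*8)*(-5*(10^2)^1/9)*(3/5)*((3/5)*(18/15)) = 192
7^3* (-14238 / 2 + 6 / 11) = -26857929 / 11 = -2441629.91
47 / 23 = 2.04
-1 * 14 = -14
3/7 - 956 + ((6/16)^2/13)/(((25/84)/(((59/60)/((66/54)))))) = -7651981829/8008000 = -955.54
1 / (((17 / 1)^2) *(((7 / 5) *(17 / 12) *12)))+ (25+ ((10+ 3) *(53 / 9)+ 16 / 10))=159643247 / 1547595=103.16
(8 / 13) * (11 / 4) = 22 / 13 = 1.69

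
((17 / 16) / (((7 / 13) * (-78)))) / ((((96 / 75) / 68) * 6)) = -7225 / 32256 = -0.22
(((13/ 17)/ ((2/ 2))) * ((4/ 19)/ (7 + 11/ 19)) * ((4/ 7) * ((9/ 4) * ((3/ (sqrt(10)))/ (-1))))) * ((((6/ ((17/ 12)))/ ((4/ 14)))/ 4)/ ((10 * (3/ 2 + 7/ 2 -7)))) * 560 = 2457 * sqrt(10)/ 2890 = 2.69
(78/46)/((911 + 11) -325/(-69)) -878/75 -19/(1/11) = -1058439704/4795725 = -220.70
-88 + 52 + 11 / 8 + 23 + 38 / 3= 25 / 24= 1.04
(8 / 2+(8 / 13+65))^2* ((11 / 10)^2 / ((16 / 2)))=3964081 / 5408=733.00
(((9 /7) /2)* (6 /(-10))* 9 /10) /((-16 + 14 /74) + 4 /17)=0.02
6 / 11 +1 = 17 / 11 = 1.55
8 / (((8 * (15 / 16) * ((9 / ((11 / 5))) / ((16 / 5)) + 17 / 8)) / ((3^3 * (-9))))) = -228096 / 2995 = -76.16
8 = 8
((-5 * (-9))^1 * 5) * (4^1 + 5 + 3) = 2700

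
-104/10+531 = 2603/5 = 520.60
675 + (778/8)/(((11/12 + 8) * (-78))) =1877461/2782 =674.86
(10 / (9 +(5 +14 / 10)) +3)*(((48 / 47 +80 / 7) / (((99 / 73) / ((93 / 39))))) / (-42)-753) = -2749.86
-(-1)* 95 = 95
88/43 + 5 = 303/43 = 7.05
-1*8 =-8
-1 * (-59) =59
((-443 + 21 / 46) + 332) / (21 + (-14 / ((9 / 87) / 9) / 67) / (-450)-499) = 25552125 / 110480362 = 0.23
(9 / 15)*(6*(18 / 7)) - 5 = 149 / 35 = 4.26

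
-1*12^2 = -144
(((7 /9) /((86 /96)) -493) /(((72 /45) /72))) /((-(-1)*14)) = -1581.85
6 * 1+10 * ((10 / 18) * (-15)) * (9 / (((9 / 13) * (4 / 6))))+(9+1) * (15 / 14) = -11258 / 7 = -1608.29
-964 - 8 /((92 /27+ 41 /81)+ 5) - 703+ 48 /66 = -6620333 /3971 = -1667.17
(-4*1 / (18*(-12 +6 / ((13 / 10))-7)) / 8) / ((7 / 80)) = 260 / 11781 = 0.02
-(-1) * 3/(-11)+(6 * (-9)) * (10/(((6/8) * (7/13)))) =-102981/77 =-1337.42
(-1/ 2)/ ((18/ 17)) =-0.47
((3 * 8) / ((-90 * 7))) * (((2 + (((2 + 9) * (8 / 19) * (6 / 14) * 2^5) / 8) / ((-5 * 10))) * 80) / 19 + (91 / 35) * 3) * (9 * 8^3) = -241465344 / 88445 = -2730.12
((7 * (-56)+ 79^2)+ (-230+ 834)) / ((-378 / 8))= -136.57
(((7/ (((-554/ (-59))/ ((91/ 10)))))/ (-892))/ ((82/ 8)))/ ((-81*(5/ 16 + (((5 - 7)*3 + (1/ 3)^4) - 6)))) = -150332/ 191604685205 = -0.00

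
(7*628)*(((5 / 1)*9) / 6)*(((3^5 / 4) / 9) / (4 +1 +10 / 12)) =38151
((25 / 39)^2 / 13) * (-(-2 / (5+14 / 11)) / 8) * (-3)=-6875 / 1819116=-0.00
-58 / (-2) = 29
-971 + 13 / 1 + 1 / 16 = -15327 / 16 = -957.94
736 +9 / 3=739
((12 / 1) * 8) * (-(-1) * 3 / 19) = 15.16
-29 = -29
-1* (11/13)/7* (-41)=4.96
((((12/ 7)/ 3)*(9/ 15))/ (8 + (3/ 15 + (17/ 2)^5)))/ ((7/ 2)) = 768/ 347929253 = 0.00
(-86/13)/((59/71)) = -6106/767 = -7.96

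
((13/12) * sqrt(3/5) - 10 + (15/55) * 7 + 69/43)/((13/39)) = -9204/473 + 13 * sqrt(15)/20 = -16.94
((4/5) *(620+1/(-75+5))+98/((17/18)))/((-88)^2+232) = 892133/11864300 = 0.08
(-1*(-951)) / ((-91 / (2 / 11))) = -1902 / 1001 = -1.90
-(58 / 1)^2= -3364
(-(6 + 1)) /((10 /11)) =-77 /10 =-7.70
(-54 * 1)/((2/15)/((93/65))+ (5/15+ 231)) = -7533/32284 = -0.23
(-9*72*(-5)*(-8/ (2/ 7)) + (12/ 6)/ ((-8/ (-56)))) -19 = -90725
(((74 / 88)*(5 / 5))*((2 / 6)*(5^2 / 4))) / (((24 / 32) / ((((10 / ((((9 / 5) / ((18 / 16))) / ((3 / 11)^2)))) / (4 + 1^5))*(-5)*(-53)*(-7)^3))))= -420389375 / 21296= -19740.30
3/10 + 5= 5.30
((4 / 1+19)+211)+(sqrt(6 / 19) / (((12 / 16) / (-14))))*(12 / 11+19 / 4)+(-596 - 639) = -1001 - 3598*sqrt(114) / 627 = -1062.27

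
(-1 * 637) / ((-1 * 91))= 7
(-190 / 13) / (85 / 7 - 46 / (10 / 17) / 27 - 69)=179550 / 734071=0.24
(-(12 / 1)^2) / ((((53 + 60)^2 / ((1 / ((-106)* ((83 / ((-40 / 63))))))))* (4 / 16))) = -1280 / 393195817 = -0.00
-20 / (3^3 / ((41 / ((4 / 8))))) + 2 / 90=-8197 / 135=-60.72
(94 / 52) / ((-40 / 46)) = -1081 / 520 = -2.08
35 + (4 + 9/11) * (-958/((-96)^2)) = 1748693/50688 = 34.50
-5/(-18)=5/18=0.28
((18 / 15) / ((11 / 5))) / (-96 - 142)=-3 / 1309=-0.00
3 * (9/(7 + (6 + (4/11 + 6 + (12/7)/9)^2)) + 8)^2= 1781304846312963/8915533120321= 199.80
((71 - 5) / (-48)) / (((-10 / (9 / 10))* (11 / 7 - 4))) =-693 / 13600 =-0.05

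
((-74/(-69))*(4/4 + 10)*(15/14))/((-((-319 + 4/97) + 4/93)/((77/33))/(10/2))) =30596225/66169597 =0.46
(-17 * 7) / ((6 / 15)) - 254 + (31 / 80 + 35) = -41289 / 80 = -516.11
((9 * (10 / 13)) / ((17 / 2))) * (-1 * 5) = -900 / 221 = -4.07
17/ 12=1.42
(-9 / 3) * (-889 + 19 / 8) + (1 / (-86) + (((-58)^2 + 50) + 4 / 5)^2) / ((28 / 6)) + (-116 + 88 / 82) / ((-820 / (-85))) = 253132525621621 / 101196200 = 2501403.47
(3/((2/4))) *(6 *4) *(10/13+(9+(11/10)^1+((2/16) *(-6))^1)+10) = 188316/65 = 2897.17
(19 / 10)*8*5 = 76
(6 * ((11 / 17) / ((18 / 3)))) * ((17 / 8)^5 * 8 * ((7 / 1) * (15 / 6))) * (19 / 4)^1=18644.90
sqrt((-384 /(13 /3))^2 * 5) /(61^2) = 1152 * sqrt(5) /48373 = 0.05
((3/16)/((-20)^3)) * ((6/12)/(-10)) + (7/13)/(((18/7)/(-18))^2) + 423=14955520039/33280000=449.38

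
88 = 88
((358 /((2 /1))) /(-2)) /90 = -179 /180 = -0.99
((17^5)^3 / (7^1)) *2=817835157574233083.71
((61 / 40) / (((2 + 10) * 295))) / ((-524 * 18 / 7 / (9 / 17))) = -427 / 2522745600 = -0.00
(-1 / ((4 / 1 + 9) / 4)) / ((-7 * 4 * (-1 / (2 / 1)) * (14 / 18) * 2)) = -9 / 637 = -0.01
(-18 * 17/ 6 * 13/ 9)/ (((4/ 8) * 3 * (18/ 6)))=-442/ 27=-16.37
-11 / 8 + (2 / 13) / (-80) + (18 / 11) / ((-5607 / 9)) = -1229027 / 890890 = -1.38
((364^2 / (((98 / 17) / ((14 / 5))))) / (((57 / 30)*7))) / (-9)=-91936 / 171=-537.64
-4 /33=-0.12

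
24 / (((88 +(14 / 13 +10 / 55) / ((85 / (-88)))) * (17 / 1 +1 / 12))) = 7956 / 490975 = 0.02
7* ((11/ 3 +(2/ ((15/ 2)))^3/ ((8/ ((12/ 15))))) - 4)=-39151/ 16875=-2.32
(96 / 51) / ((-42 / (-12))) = 64 / 119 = 0.54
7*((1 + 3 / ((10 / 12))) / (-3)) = -161 / 15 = -10.73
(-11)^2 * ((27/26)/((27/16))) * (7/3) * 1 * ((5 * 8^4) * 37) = 5134581760/39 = 131655942.56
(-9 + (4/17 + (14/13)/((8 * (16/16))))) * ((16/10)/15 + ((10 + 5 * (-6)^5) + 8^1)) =3705967303/11050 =335381.66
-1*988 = -988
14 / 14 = 1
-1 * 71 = -71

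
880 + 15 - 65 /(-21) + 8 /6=6296 /7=899.43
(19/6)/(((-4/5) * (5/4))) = -19/6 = -3.17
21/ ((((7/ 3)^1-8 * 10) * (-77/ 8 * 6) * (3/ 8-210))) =-32/ 1432717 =-0.00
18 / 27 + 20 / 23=106 / 69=1.54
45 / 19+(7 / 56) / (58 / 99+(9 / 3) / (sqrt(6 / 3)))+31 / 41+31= 29403 * sqrt(2) / 651848+4329782337 / 126947398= 34.17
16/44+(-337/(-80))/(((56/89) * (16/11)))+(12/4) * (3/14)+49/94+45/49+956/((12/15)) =311823398057/259409920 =1202.05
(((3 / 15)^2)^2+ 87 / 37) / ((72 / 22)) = 149633 / 208125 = 0.72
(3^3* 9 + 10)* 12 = 3036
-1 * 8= -8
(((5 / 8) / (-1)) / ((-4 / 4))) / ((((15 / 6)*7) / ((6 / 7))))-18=-1761 / 98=-17.97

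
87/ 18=29/ 6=4.83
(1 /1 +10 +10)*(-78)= -1638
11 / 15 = 0.73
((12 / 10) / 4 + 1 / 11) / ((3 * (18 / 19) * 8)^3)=0.00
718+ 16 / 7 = 5042 / 7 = 720.29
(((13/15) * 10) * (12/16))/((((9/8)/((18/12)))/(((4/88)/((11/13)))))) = 0.47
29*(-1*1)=-29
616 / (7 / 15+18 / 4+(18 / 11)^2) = 2236080 / 27749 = 80.58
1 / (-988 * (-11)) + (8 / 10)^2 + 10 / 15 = 1065139 / 815100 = 1.31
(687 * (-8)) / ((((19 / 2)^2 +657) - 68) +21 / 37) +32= 2406208 / 100613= 23.92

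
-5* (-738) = 3690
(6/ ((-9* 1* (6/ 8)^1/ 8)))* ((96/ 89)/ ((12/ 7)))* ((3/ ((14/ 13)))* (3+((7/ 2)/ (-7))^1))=-8320/ 267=-31.16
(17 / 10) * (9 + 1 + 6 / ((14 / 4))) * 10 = 1394 / 7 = 199.14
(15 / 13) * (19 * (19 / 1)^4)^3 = 227716905448121974485 / 13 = 17516685034470921114.23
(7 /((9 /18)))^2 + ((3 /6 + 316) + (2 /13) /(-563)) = 7501971 /14638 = 512.50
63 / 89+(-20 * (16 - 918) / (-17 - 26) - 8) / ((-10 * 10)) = 476769 / 95675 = 4.98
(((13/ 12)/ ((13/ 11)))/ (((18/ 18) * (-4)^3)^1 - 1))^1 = -11/ 780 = -0.01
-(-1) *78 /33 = 2.36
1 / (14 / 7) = 1 / 2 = 0.50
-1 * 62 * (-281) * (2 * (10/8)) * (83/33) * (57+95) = 549489880/33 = 16651208.48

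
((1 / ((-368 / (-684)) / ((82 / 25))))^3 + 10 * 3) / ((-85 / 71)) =-1629850073853 / 7604375000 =-214.33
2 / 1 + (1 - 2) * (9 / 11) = 13 / 11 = 1.18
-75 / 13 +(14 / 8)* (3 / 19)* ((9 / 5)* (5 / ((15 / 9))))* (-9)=-94839 / 4940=-19.20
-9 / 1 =-9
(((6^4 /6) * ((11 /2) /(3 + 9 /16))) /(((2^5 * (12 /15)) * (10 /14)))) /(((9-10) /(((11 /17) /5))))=-7623 /3230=-2.36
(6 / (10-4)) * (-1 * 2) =-2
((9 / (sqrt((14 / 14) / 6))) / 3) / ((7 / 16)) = 48*sqrt(6) / 7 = 16.80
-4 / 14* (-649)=1298 / 7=185.43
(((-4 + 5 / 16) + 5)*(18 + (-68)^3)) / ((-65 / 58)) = 95739063 / 260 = 368227.17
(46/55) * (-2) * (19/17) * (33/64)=-0.96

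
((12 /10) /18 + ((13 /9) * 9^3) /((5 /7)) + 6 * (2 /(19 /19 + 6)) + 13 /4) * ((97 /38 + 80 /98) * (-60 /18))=-433030069 /26068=-16611.56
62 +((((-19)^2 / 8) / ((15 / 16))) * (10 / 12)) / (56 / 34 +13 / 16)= 471494 / 6021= 78.31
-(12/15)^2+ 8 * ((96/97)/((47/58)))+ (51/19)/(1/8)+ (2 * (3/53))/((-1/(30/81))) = 31569513428/1032955425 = 30.56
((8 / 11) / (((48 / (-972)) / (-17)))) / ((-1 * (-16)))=1377 / 88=15.65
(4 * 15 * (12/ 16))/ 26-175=-4505/ 26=-173.27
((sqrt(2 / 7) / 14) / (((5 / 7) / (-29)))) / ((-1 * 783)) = sqrt(14) / 1890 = 0.00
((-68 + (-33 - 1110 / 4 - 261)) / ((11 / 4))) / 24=-1279 / 132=-9.69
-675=-675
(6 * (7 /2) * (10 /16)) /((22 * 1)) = 105 /176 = 0.60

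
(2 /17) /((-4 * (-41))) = 1 /1394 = 0.00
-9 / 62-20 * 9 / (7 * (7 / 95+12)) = -36531 / 16058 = -2.27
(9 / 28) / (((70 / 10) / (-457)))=-4113 / 196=-20.98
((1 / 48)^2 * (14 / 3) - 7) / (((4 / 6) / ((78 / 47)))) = -314405 / 18048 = -17.42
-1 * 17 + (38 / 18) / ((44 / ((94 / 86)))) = -288583 / 17028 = -16.95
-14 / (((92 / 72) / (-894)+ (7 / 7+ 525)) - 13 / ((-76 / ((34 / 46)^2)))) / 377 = -161740692 / 2291365263265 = -0.00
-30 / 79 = -0.38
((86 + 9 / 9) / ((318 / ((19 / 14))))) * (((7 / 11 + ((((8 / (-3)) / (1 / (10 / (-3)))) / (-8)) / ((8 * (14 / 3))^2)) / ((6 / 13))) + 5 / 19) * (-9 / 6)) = -204775699 / 409536512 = -0.50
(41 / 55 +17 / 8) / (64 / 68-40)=-21471 / 292160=-0.07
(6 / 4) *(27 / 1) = 81 / 2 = 40.50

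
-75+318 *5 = 1515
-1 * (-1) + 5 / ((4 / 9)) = 49 / 4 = 12.25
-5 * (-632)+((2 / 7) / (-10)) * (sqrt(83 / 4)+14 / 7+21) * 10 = 22074 / 7- sqrt(83) / 7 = 3152.13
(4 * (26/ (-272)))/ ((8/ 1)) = -13/ 272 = -0.05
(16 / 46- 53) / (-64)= 1211 / 1472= 0.82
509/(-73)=-509/73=-6.97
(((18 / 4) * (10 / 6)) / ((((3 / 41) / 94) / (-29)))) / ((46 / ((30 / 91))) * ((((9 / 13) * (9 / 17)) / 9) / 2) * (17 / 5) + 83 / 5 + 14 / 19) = -265444250 / 25647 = -10349.91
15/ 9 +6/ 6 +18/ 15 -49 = -677/ 15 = -45.13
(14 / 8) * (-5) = -35 / 4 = -8.75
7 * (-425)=-2975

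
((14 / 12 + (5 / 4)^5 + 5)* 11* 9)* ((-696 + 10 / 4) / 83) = -1296188949 / 169984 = -7625.36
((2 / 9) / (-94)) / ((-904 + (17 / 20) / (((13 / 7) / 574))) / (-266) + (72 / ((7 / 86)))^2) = -242060 / 80118083081367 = -0.00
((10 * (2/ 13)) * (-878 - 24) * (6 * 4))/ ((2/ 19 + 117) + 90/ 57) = -3648/ 13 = -280.62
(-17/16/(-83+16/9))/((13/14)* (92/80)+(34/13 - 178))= -0.00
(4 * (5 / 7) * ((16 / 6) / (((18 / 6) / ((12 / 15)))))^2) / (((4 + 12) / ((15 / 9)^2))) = 1280 / 5103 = 0.25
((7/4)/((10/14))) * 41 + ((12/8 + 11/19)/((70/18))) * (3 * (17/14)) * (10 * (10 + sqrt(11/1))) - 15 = 36261 * sqrt(11)/1862 + 5217179/18620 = 344.78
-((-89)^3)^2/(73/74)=-36776615531114/73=-503789253850.88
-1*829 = -829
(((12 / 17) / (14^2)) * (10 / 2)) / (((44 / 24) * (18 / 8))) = 0.00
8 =8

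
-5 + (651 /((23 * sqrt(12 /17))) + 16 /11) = 30.14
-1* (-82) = 82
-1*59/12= -4.92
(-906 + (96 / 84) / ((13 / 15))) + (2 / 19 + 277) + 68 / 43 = -625.99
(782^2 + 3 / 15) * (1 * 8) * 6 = 146765808 / 5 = 29353161.60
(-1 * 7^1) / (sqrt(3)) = -7 * sqrt(3) / 3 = -4.04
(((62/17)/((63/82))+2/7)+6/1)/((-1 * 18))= -844/1377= -0.61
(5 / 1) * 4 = 20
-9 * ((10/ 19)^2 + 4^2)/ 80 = -13221/ 7220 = -1.83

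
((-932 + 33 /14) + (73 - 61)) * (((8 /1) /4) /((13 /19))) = -244093 /91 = -2682.34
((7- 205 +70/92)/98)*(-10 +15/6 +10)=-45365/9016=-5.03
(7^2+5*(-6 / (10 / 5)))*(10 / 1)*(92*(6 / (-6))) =-31280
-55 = -55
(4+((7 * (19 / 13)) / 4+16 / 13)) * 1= 405 / 52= 7.79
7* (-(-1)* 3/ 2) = 21/ 2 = 10.50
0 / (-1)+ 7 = 7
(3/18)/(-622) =-1/3732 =-0.00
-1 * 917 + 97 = -820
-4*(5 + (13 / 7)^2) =-1656 / 49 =-33.80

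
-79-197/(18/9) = -355/2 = -177.50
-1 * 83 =-83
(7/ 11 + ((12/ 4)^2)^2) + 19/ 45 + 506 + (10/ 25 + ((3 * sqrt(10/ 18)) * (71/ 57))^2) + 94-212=85454872/ 178695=478.22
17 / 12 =1.42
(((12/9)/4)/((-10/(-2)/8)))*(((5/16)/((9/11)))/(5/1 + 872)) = 11/47358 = 0.00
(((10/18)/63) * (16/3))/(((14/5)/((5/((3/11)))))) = 11000/35721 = 0.31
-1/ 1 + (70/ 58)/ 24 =-0.95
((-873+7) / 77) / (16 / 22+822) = -433 / 31675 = -0.01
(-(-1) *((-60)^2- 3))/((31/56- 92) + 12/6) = -40.21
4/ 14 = 2/ 7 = 0.29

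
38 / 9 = 4.22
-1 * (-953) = 953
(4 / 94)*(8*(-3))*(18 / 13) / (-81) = 32 / 1833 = 0.02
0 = 0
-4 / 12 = -1 / 3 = -0.33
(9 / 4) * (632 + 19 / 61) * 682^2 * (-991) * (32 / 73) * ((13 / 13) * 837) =-1071423719898513696 / 4453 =-240607168178422.12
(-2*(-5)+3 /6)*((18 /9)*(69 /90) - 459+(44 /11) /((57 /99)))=-4730.45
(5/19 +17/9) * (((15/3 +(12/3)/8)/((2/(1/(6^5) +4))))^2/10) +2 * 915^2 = 34627213756096915/20679432192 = 1674476.04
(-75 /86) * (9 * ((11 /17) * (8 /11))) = -2700 /731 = -3.69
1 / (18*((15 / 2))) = 1 / 135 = 0.01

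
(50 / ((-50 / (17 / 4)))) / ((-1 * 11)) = 17 / 44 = 0.39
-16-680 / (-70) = -44 / 7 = -6.29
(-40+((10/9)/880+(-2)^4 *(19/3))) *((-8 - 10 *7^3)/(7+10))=-12404.02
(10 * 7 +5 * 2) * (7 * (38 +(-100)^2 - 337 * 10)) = 3734080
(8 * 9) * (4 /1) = 288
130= 130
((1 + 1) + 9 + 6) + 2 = 19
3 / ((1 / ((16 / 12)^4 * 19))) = 180.15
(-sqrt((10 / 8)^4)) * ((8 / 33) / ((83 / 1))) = -25 / 5478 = -0.00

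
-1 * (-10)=10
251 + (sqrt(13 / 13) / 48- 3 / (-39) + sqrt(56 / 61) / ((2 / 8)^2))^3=77732136613 / 242970624 + 1860925093 * sqrt(854) / 15092376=3923.22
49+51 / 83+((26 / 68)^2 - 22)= 2663579 / 95948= 27.76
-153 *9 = -1377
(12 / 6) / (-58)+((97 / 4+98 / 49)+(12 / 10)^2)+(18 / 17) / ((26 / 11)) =18011521 / 640900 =28.10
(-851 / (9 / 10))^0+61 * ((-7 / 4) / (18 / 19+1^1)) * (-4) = 8150 / 37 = 220.27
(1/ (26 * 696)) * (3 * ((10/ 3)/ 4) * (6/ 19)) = 5/ 114608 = 0.00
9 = 9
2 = 2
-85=-85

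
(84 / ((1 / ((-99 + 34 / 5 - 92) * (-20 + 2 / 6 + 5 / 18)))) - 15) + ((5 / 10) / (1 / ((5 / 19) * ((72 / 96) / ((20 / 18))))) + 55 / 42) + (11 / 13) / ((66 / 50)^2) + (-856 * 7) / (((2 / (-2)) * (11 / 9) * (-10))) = 4101216481823 / 13693680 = 299497.03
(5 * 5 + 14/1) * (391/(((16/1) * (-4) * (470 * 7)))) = -15249/210560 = -0.07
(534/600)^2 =0.79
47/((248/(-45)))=-2115/248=-8.53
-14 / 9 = -1.56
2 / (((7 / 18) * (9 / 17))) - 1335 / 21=-377 / 7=-53.86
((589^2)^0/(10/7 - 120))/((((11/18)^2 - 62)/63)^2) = -1458274104/165452651935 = -0.01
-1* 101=-101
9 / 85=0.11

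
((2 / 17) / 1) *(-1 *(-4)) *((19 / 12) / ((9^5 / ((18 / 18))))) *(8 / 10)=0.00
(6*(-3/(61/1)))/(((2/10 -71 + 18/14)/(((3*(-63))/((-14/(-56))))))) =-158760/49471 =-3.21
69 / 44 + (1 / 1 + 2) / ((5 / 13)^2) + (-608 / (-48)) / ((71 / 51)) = 2416943 / 78100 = 30.95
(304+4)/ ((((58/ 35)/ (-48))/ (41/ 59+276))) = -4223604000/ 1711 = -2468500.29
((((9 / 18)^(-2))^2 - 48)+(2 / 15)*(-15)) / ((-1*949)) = 34 / 949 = 0.04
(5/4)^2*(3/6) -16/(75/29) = -12973/2400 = -5.41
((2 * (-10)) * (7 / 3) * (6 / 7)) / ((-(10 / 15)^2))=90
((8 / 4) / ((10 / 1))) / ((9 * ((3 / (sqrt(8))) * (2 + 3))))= 2 * sqrt(2) / 675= 0.00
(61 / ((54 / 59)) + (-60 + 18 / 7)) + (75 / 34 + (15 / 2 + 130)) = 956995 / 6426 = 148.93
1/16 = 0.06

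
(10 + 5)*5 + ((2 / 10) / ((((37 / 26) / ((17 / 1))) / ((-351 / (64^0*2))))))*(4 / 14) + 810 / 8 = 56.45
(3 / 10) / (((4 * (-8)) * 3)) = -1 / 320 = -0.00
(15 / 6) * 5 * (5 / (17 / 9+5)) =1125 / 124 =9.07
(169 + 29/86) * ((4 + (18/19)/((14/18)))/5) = 5053361/28595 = 176.72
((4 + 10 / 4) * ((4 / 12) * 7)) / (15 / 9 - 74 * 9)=-91 / 3986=-0.02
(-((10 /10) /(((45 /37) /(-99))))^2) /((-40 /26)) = 4306.87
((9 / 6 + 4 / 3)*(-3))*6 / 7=-51 / 7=-7.29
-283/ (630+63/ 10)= -2830/ 6363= -0.44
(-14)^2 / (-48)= -49 / 12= -4.08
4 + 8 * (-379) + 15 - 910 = -3923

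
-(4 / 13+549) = -7141 / 13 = -549.31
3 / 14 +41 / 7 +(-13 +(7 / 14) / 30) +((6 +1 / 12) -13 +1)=-12.83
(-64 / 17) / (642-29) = -64 / 10421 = -0.01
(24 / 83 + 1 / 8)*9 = 2475 / 664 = 3.73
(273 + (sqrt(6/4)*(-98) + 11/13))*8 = 28480/13 -392*sqrt(6) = 1230.57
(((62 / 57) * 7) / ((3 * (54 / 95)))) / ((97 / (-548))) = -594580 / 23571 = -25.23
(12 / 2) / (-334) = -3 / 167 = -0.02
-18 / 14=-9 / 7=-1.29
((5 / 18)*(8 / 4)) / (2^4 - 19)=-5 / 27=-0.19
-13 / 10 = -1.30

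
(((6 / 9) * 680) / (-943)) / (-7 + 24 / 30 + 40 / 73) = 496400 / 5836227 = 0.09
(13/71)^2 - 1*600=-3024431/5041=-599.97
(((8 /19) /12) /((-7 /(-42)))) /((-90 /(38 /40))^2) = 19 /810000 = 0.00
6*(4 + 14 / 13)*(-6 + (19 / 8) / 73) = -345015 / 1898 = -181.78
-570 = -570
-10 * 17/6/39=-85/117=-0.73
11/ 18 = 0.61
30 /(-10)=-3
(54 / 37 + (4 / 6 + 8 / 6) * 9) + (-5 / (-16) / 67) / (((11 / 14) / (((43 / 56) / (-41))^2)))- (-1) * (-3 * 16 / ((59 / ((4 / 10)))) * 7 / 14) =935214228062327 / 48464857745920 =19.30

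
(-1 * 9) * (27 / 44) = -243 / 44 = -5.52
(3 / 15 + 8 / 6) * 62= 1426 / 15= 95.07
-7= -7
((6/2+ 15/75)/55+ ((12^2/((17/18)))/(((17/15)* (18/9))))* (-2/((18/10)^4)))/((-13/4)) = 109500608/27895725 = 3.93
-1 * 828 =-828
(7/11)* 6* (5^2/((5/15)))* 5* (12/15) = 12600/11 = 1145.45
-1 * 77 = -77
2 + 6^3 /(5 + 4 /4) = 38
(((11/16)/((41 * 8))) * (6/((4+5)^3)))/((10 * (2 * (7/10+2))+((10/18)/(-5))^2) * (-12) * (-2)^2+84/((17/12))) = -187/27460306944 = -0.00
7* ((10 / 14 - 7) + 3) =-23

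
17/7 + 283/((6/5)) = 10007/42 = 238.26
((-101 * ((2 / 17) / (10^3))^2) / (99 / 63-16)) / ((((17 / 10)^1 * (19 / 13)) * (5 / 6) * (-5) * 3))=-0.00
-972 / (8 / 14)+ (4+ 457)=-1240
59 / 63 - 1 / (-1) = 122 / 63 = 1.94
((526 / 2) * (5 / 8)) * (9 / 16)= 11835 / 128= 92.46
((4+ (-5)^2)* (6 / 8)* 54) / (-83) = -14.15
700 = 700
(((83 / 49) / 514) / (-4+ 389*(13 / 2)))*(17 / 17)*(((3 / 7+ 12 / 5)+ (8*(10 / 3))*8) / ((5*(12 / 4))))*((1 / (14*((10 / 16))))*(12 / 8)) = 0.00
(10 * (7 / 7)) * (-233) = -2330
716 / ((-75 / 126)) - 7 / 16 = -481327 / 400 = -1203.32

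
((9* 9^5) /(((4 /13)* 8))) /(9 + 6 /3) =6908733 /352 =19627.08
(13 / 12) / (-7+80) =13 / 876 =0.01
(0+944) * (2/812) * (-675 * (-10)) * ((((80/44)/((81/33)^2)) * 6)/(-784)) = -3245000/89523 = -36.25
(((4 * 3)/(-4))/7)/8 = -3/56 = -0.05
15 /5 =3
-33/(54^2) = -11/972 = -0.01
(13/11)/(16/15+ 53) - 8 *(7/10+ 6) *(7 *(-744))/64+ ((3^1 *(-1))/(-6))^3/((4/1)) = 6225791917/1427360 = 4361.75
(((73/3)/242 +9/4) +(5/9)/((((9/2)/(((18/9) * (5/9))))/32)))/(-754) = -2378159/266038344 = -0.01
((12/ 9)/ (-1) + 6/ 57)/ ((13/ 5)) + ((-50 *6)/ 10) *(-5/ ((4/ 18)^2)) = 4500875/ 1482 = 3037.03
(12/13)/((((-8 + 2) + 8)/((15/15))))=6/13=0.46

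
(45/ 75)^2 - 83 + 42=-1016/ 25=-40.64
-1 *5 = -5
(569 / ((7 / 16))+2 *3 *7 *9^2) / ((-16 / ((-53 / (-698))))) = -22.32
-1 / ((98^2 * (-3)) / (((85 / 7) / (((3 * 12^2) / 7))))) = 85 / 12446784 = 0.00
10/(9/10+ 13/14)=175/32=5.47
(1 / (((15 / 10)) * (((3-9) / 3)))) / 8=-0.04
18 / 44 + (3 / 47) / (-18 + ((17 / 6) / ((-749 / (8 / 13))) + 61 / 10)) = 0.40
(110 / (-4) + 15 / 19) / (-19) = 1.41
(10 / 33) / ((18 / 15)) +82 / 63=359 / 231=1.55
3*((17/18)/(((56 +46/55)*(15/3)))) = 187/18756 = 0.01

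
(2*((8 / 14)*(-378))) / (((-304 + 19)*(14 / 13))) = 1.41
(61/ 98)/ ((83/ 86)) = 2623/ 4067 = 0.64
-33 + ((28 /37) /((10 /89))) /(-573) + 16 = -1803331 /106005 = -17.01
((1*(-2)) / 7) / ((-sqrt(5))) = 2*sqrt(5) / 35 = 0.13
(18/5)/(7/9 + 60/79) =12798/5465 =2.34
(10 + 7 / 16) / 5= 167 / 80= 2.09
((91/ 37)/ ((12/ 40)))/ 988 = 35/ 4218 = 0.01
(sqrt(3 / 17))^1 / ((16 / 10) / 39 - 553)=-195 * sqrt(51) / 1833059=-0.00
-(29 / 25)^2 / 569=-841 / 355625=-0.00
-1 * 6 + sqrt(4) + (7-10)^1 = -7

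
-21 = -21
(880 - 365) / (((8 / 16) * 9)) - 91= 211 / 9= 23.44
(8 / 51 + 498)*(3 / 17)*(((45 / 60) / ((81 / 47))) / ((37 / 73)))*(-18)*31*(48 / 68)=-5404415132 / 181781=-29730.36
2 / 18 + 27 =244 / 9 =27.11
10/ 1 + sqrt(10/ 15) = sqrt(6)/ 3 + 10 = 10.82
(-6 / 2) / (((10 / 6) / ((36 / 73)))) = -324 / 365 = -0.89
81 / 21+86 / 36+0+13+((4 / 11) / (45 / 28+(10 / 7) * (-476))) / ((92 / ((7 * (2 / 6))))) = 11653899143 / 605522610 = 19.25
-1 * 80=-80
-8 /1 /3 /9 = -8 /27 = -0.30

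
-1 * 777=-777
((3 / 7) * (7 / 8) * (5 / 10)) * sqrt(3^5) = 27 * sqrt(3) / 16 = 2.92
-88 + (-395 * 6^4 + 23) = -511985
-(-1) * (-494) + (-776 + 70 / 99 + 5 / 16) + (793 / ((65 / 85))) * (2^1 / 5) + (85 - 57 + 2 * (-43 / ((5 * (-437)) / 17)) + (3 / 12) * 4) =-570733333 / 692208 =-824.51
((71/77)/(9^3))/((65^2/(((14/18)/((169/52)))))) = 284/3963992175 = 0.00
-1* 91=-91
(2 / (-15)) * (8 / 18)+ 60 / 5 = 1612 / 135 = 11.94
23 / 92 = 1 / 4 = 0.25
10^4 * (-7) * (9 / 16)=-39375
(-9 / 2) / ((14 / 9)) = -81 / 28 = -2.89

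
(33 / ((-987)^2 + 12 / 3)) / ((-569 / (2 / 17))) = -66 / 9423175429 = -0.00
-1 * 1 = -1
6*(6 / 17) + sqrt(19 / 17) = sqrt(323) / 17 + 36 / 17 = 3.17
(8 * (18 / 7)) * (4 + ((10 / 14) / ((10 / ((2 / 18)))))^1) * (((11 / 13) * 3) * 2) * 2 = 533280 / 637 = 837.17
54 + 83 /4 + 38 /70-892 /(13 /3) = -237607 /1820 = -130.55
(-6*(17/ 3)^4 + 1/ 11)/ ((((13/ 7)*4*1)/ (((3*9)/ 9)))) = -12862045/ 5148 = -2498.45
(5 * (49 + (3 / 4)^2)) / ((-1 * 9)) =-3965 / 144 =-27.53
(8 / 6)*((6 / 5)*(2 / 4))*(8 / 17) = 0.38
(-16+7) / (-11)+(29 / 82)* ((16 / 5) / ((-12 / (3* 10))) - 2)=-1226 / 451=-2.72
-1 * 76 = -76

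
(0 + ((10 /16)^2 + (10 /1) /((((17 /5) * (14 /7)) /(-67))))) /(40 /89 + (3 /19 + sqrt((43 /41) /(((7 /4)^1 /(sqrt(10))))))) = -37541573032022893325 * 10^(3 /4) * sqrt(12341) /316518651609465365496 - 92422897392880606825 * 10^(1 /4) * sqrt(12341) /1266074606437861461984 + 16109731864964024826175 /2532149212875722923968 + 6543667125733717199675 * sqrt(10) /633037303218930730992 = -49.47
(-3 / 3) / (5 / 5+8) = -1 / 9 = -0.11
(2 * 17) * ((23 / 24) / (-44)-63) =-1131367 / 528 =-2142.74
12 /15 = 4 /5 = 0.80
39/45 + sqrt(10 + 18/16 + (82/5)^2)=13/15 + sqrt(112034)/20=17.60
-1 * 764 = -764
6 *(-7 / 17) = -42 / 17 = -2.47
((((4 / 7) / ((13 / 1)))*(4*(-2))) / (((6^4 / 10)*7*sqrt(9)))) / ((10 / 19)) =-38 / 154791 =-0.00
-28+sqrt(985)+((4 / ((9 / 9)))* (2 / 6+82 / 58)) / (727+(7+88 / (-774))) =-115270468 / 4118203+sqrt(985) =3.39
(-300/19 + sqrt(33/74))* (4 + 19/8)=-3825/38 + 51* sqrt(2442)/592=-96.40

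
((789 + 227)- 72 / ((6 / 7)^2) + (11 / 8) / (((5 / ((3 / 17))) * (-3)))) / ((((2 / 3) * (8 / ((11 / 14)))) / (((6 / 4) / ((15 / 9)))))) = 185396013 / 1523200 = 121.71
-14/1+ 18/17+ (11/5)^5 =2050367/53125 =38.60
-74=-74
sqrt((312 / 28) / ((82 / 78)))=39 * sqrt(574) / 287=3.26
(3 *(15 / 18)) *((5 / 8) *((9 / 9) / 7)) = 25 / 112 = 0.22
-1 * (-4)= 4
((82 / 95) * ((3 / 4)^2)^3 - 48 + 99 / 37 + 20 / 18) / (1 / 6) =-2854553843 / 10798080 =-264.36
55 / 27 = 2.04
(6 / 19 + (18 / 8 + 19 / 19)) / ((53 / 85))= 5.72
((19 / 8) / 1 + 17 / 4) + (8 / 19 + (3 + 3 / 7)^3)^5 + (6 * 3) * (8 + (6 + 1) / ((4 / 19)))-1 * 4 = 112013115.48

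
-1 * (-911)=911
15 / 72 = 5 / 24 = 0.21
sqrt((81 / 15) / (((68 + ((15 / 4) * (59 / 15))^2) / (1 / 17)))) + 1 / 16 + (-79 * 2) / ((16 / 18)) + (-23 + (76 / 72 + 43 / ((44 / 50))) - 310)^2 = 12 * sqrt(129455) / 129455 + 12538545757 / 156816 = 79957.09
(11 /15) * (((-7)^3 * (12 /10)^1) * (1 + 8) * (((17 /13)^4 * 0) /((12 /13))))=0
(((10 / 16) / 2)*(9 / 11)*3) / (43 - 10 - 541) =-135 / 89408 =-0.00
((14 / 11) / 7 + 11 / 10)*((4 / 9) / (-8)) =-0.07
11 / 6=1.83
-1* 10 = -10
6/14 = 3/7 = 0.43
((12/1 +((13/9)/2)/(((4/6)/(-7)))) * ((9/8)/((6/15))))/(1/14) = 5565/32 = 173.91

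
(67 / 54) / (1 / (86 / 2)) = 2881 / 54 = 53.35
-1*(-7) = 7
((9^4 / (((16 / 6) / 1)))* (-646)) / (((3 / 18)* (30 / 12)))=-19072827 / 5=-3814565.40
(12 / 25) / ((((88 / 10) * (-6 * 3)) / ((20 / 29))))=-2 / 957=-0.00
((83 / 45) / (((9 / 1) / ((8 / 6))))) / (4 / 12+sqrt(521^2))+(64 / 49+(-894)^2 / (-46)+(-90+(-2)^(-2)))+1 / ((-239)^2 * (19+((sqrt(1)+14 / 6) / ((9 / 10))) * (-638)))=-279912590863449179837 / 16028767266514380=-17463.14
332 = 332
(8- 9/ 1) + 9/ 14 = -5/ 14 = -0.36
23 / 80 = 0.29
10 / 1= 10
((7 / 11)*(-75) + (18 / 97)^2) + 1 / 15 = -73938916 / 1552485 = -47.63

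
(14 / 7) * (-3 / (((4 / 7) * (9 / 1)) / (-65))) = 455 / 6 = 75.83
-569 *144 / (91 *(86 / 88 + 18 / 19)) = -68498496 / 146419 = -467.83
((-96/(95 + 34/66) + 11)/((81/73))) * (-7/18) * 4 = -2012318/143613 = -14.01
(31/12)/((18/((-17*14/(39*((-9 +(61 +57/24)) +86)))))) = -7378/1182519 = -0.01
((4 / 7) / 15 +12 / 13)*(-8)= -7.69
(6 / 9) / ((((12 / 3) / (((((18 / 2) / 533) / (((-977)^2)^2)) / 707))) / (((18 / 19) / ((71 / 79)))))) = 2133 / 463166166462699769979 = 0.00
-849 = -849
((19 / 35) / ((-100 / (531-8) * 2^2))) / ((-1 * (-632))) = -9937 / 8848000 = -0.00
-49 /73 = -0.67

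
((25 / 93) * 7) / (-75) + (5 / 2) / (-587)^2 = -4822571 / 192269502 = -0.03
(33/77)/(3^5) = 1/567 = 0.00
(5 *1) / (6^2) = 5 / 36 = 0.14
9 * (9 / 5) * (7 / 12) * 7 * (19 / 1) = 25137 / 20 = 1256.85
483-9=474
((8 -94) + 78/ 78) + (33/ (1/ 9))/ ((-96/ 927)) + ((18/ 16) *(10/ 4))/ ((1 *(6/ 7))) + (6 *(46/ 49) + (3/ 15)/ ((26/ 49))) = -75003321/ 25480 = -2943.62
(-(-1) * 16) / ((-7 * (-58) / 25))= 200 / 203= 0.99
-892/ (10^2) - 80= -88.92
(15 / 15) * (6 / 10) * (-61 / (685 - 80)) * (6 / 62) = -549 / 93775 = -0.01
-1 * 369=-369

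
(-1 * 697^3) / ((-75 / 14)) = 4740524222 / 75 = 63206989.63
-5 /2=-2.50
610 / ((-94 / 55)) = -16775 / 47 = -356.91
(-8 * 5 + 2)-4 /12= -115 /3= -38.33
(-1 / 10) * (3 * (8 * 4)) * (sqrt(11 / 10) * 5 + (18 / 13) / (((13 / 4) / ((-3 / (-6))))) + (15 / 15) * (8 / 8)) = -24 * sqrt(110) / 5 - 1968 / 169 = -61.99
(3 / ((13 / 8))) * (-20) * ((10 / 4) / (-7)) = 13.19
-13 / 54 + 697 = 37625 / 54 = 696.76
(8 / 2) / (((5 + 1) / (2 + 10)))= 8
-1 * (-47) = 47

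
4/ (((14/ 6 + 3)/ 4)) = 3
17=17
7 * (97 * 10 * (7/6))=23765/3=7921.67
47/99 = 0.47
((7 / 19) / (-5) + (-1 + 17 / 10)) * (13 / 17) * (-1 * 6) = -273 / 95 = -2.87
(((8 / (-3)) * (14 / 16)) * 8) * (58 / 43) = -3248 / 129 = -25.18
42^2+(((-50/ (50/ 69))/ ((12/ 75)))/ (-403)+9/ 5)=14240973/ 8060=1766.87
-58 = -58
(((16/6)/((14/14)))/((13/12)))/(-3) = -32/39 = -0.82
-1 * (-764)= 764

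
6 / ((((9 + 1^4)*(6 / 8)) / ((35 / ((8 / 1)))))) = 7 / 2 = 3.50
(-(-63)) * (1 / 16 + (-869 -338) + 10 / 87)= -35277837 / 464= -76029.82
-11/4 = -2.75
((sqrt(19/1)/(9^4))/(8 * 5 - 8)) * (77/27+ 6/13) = 1163 * sqrt(19)/73693152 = 0.00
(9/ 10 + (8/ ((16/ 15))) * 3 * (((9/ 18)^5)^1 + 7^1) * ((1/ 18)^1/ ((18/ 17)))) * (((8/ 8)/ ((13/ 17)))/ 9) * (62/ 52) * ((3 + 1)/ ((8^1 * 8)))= 6206479/ 62300160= 0.10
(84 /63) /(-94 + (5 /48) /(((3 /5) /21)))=-64 /4337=-0.01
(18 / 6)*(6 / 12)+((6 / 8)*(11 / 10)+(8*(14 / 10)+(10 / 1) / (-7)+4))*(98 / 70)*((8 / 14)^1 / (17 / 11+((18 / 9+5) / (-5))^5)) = -2852833 / 1844528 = -1.55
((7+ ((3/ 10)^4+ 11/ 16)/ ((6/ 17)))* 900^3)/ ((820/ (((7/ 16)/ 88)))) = 104041665/ 2624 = 39650.02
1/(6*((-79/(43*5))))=-215/474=-0.45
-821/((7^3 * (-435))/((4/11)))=3284/1641255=0.00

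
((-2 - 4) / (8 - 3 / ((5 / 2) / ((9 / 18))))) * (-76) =2280 / 37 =61.62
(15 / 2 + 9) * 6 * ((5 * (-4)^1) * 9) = -17820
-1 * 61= -61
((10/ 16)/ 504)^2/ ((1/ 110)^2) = 75625/ 4064256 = 0.02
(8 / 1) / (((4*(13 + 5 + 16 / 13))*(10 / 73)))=949 / 1250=0.76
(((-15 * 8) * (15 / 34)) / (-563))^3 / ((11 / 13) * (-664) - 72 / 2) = -2369250000 / 1703510243066573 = -0.00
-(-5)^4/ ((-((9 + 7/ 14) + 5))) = 1250/ 29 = 43.10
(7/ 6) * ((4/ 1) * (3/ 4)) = 7/ 2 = 3.50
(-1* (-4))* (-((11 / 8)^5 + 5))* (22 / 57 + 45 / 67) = -437411583 / 10428416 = -41.94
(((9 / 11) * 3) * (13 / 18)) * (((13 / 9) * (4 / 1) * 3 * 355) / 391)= 119990 / 4301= 27.90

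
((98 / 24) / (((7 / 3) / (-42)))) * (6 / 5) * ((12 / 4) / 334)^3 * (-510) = 607257 / 18629852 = 0.03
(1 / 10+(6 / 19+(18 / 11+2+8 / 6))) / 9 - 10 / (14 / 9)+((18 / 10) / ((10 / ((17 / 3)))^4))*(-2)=-6124026169 / 987525000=-6.20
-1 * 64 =-64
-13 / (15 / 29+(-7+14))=-1.73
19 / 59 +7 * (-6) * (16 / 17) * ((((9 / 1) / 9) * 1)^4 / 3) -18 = -30947 / 1003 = -30.85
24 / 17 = 1.41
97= 97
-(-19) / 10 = 19 / 10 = 1.90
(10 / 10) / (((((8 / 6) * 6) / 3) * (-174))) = -1 / 464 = -0.00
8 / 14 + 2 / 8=0.82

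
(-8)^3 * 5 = -2560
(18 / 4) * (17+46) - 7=553 / 2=276.50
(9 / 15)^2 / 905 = 9 / 22625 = 0.00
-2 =-2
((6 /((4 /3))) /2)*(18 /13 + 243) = 28593 /52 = 549.87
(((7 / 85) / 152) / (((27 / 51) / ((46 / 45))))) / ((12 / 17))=2737 / 1846800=0.00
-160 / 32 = -5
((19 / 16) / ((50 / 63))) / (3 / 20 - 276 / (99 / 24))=-693 / 30920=-0.02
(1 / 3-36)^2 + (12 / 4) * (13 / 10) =114841 / 90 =1276.01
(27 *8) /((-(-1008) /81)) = 243 /14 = 17.36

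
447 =447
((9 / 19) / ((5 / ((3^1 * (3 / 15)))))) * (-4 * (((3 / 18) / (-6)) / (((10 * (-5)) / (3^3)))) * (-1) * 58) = 2349 / 11875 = 0.20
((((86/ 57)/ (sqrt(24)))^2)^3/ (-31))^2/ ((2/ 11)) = 439555938769888340411/ 105477336303825769570789448832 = 0.00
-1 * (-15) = 15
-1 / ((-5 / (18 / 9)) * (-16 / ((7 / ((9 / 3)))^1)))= -7 / 120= -0.06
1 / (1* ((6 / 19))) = 19 / 6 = 3.17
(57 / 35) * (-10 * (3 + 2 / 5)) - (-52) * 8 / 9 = -2882 / 315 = -9.15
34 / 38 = 0.89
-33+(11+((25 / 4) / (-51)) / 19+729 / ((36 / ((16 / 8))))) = 71681 / 3876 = 18.49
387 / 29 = 13.34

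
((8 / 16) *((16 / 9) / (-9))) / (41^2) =-0.00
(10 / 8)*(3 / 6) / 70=1 / 112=0.01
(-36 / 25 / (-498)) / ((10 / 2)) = 6 / 10375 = 0.00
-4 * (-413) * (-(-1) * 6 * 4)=39648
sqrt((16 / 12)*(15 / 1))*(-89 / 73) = -178*sqrt(5) / 73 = -5.45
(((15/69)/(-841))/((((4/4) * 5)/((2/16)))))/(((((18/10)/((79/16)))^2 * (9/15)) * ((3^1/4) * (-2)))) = 780125/14439472128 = 0.00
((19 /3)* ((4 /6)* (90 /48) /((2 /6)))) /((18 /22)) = 1045 /36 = 29.03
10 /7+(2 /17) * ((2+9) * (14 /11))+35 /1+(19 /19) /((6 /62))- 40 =3002 /357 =8.41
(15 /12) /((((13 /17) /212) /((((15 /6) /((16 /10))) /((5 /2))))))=22525 /104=216.59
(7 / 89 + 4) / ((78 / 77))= 4.03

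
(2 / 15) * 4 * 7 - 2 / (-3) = 4.40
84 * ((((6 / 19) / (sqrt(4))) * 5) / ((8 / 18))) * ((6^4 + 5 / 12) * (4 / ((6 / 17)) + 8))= 142113195 / 38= 3739820.92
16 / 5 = 3.20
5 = 5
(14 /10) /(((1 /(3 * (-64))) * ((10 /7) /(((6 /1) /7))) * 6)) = -672 /25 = -26.88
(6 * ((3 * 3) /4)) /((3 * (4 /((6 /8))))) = 27 /32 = 0.84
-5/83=-0.06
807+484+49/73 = 94292/73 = 1291.67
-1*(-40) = 40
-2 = -2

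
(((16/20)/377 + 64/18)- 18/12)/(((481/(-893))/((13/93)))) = -62346581/116753130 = -0.53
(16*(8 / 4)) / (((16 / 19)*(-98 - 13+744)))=38 / 633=0.06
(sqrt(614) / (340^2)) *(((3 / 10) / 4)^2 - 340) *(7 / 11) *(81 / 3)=-1.25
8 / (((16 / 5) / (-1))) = -5 / 2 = -2.50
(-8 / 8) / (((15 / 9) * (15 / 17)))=-17 / 25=-0.68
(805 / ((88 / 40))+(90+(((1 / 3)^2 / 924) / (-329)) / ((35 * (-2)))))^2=63006879529702918681 / 303131778062400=207853.10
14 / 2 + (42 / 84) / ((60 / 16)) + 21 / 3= 212 / 15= 14.13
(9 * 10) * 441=39690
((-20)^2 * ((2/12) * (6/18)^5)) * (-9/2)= -100/81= -1.23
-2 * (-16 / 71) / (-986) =-0.00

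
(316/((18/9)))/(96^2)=79/4608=0.02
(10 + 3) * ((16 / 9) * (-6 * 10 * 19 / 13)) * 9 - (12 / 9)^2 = -164176 / 9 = -18241.78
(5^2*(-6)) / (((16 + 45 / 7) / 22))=-23100 / 157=-147.13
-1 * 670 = -670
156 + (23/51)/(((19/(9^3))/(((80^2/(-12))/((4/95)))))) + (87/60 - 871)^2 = 3652257777/6800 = 537096.73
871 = 871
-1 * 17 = -17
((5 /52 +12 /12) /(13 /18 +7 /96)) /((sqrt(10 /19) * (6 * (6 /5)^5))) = 0.13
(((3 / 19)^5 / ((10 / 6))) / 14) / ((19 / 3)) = 2187 / 3293211670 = 0.00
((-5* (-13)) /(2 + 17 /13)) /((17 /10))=8450 /731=11.56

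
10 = 10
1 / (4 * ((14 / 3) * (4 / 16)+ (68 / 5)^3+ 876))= 375 / 5088934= 0.00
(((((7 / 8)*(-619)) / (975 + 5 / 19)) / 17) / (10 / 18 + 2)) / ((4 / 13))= -9632259 / 231847360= -0.04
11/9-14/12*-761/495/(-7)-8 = -20891/2970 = -7.03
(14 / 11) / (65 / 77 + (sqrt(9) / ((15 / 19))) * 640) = 98 / 187329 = 0.00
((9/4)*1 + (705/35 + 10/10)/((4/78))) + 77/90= 523393/1260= 415.39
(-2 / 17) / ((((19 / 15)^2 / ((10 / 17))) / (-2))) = 9000 / 104329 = 0.09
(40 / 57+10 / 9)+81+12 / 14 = 100153 / 1197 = 83.67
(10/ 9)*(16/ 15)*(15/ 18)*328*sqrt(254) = 26240*sqrt(254)/ 81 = 5162.92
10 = 10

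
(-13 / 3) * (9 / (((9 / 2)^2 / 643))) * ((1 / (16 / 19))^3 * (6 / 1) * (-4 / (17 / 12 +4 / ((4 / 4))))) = 4410337 / 480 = 9188.20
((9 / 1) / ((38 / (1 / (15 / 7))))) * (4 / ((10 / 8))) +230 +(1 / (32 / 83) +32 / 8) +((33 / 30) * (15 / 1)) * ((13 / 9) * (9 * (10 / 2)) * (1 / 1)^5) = 19903601 / 15200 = 1309.45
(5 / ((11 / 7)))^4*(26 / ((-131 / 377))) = -14709126250 / 1917971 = -7669.11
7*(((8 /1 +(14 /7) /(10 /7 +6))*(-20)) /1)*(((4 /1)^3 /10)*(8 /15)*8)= -1232896 /39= -31612.72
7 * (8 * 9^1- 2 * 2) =476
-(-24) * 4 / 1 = 96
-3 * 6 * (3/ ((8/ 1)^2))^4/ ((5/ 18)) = -6561/ 20971520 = -0.00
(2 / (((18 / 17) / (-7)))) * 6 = -238 / 3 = -79.33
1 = 1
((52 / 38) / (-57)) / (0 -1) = 26 / 1083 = 0.02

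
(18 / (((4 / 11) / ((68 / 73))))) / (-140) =-1683 / 5110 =-0.33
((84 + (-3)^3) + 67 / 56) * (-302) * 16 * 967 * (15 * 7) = -28552164180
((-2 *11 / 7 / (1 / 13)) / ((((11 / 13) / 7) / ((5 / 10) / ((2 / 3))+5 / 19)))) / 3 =-13013 / 114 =-114.15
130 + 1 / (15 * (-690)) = 1345499 / 10350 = 130.00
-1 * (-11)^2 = -121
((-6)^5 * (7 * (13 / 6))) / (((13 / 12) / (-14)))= 1524096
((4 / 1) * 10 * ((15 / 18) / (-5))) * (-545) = 10900 / 3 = 3633.33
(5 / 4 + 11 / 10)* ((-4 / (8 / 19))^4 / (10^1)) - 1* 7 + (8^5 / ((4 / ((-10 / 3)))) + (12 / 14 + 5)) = -1706457973 / 67200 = -25393.72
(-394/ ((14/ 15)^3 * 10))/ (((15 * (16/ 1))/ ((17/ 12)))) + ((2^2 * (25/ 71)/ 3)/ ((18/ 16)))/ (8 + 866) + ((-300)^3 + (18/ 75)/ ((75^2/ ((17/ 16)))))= -62065666808350008402163/ 2298728376000000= -27000000.29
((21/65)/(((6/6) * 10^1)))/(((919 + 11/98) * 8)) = 0.00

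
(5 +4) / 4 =2.25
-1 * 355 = -355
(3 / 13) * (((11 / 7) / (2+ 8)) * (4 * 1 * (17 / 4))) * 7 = 561 / 130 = 4.32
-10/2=-5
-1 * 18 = -18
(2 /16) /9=1 /72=0.01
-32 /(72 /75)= -100 /3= -33.33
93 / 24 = 31 / 8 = 3.88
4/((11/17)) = 6.18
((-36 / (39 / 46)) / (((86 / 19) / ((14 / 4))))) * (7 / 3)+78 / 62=-1305805 / 17329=-75.35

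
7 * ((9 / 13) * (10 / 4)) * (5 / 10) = 6.06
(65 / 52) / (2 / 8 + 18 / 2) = 5 / 37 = 0.14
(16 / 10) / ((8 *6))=1 / 30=0.03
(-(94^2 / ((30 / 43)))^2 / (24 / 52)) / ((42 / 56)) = -938343137576 / 2025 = -463379327.20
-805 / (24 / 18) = -2415 / 4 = -603.75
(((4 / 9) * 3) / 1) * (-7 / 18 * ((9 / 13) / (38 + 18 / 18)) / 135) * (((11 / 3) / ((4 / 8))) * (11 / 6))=-1694 / 1848015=-0.00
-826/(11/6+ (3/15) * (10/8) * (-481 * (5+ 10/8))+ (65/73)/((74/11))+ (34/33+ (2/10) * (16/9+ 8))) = 17669725920/15971441707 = 1.11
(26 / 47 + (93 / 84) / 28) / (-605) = -21841 / 22293040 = -0.00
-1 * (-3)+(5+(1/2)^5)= 257/32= 8.03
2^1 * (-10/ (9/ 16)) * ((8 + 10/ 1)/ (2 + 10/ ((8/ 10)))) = -1280/ 29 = -44.14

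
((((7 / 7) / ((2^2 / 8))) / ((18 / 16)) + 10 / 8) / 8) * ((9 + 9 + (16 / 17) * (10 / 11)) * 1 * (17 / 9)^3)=48.09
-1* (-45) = 45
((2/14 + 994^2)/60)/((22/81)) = 186738831/3080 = 60629.49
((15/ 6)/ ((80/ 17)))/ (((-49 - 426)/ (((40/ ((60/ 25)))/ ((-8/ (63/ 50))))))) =357/ 121600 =0.00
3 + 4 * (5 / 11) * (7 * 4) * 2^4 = 8993 / 11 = 817.55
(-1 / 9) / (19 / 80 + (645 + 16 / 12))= -80 / 465531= -0.00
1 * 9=9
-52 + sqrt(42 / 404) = -52 + sqrt(4242) / 202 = -51.68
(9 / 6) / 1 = 3 / 2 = 1.50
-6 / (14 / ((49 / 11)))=-21 / 11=-1.91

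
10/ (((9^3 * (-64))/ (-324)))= 5/ 72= 0.07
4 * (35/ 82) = 70/ 41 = 1.71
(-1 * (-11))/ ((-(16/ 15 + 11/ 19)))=-3135/ 469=-6.68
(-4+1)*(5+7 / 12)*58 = -1943 / 2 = -971.50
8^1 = 8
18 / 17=1.06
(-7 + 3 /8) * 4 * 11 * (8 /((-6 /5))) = 5830 /3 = 1943.33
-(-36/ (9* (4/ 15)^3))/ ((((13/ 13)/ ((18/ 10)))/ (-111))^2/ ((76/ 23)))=2559872565/ 92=27824701.79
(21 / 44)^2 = 441 / 1936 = 0.23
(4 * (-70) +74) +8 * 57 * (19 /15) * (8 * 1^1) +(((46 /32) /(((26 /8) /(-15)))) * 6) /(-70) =8035971 /1820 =4415.37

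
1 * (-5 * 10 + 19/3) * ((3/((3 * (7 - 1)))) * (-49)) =6419/18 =356.61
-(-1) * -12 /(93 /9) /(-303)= 0.00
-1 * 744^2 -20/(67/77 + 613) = -6541135297/11817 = -553536.03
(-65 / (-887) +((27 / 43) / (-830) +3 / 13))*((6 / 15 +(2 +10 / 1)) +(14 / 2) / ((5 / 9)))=624089015 / 82308278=7.58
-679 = -679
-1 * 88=-88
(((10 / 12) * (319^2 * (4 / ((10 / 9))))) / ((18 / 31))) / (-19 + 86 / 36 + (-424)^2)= 2.92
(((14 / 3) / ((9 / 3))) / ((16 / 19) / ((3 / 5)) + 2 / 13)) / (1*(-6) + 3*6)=1729 / 20772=0.08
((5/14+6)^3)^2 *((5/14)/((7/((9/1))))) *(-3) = -67092474279735/737894528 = -90924.21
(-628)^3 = -247673152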